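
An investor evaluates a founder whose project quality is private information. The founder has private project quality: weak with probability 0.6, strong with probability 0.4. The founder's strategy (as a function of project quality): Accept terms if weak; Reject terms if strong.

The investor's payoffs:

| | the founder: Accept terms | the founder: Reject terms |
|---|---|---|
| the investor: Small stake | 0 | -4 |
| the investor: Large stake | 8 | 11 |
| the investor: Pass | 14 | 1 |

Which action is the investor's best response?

Large stake

E[Small stake] = 0.6·(0) + 0.4·(-4) = -1.6
E[Large stake] = 0.6·(8) + 0.4·(11) = 9.2
E[Pass] = 0.6·(14) + 0.4·(1) = 8.8
Best response: Large stake (9.2 is the largest).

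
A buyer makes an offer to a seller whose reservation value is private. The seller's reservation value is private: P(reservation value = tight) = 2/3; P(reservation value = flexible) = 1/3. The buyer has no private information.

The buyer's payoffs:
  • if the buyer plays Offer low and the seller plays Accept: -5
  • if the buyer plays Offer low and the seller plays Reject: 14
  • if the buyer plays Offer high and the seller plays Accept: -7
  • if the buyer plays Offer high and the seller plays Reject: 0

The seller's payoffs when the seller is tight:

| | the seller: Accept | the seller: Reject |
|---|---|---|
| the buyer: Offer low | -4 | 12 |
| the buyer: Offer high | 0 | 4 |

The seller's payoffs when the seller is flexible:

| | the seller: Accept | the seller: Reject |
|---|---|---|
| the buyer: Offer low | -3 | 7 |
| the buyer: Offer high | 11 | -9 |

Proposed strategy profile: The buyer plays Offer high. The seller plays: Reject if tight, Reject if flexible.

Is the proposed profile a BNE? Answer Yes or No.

No

The buyer plays Offer high: E[Offer high] = 2/3·(0) + 1/3·(0) = 0; E[Offer low] = 14. Not best-responding. ✗
The seller (reservation value tight), facing Offer high: Accept gives 0, Reject gives 4. Proposed Reject is best. ✓
The seller (reservation value flexible), facing Offer high: Accept gives 11, Reject gives -9. Proposed Reject is not best — profitable deviation exists. ✗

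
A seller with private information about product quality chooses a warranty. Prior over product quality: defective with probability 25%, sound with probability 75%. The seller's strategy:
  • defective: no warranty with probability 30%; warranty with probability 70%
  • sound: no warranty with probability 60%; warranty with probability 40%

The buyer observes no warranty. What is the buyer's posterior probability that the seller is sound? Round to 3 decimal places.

P(no warranty) = 0.25·0.3 + 0.75·0.6 = 0.525
P(sound | no warranty) = (0.75·0.6) / 0.525 = 0.45 / 0.525 = 0.857143

0.857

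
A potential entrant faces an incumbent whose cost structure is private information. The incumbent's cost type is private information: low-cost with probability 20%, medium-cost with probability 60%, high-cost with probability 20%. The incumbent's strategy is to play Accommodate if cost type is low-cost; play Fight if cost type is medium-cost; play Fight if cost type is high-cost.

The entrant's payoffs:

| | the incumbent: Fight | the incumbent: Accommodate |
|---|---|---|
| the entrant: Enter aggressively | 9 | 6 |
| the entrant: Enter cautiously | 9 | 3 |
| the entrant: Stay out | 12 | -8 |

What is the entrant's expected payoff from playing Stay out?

8

Take the expectation over the incumbent's cost type, weighting each type's action by its prior probability.
E[Stay out] = 0.2·(-8) + 0.6·12 + 0.2·12 = (-1.6) + 7.2 + 2.4 = 8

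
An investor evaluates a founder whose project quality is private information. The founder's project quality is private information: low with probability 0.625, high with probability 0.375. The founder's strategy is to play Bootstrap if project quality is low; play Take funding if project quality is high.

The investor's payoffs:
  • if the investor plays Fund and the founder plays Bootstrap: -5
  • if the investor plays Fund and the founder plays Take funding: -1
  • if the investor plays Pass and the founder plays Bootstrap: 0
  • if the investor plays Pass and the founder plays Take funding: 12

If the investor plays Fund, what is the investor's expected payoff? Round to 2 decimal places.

-3.50

E[Fund] = 0.625·(-5) + 0.375·(-1) = (-3.125) + (-0.375) = -3.5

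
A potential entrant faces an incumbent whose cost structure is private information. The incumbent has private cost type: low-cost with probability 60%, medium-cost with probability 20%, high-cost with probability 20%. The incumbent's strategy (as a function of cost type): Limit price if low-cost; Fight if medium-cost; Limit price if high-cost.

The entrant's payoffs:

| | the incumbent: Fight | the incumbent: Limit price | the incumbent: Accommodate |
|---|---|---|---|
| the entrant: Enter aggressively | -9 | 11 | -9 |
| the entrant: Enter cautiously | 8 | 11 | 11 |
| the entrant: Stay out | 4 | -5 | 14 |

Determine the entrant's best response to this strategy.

Enter cautiously

E[Enter aggressively] = 0.6·(11) + 0.2·(-9) + 0.2·(11) = 7
E[Enter cautiously] = 0.6·(11) + 0.2·(8) + 0.2·(11) = 10.4
E[Stay out] = 0.6·(-5) + 0.2·(4) + 0.2·(-5) = -3.2
Best response: Enter cautiously (10.4 is the largest).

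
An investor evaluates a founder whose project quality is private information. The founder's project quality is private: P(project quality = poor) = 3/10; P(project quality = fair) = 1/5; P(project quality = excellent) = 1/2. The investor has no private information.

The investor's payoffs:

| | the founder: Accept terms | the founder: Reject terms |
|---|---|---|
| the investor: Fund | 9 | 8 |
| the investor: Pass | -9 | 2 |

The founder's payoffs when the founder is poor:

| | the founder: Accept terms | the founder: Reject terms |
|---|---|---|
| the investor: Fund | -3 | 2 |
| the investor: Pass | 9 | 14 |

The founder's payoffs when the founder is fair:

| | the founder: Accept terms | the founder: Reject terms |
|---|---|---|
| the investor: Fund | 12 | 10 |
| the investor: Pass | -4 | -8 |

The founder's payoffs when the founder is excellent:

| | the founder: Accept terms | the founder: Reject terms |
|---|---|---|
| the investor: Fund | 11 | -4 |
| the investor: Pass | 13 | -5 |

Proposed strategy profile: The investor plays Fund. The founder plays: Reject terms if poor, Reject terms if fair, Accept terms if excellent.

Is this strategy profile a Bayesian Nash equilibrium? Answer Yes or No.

The investor plays Fund: E[Fund] = 3/10·(8) + 1/5·(8) + 1/2·(9) = 17/2; E[Pass] = -7/2. Best-responding. ✓
The founder (project quality poor), facing Fund: Accept terms gives -3, Reject terms gives 2. Proposed Reject terms is best. ✓
The founder (project quality fair), facing Fund: Accept terms gives 12, Reject terms gives 10. Proposed Reject terms is not best — profitable deviation exists. ✗
The founder (project quality excellent), facing Fund: Accept terms gives 11, Reject terms gives -4. Proposed Accept terms is best. ✓

No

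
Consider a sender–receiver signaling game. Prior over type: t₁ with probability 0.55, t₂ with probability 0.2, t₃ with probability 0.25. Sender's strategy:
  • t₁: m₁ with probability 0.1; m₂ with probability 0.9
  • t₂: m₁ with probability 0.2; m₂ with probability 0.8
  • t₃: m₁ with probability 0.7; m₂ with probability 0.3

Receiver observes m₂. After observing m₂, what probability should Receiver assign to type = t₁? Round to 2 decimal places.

P(m₂) = 0.55·0.9 + 0.2·0.8 + 0.25·0.3 = 0.73
P(t₁ | m₂) = (0.55·0.9) / 0.73 = 0.495 / 0.73 = 0.678082

0.68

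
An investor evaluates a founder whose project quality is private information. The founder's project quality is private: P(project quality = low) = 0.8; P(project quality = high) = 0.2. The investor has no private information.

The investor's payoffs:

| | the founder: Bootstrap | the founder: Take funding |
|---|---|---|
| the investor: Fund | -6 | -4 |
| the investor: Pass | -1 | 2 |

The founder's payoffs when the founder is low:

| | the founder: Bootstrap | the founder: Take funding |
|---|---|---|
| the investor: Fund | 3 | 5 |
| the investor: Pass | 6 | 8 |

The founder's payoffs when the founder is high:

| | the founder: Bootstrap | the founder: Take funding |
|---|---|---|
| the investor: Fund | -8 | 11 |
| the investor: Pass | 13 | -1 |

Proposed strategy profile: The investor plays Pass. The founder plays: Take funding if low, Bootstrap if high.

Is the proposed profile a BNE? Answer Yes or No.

A profile is a BNE iff every type of every player is best-responding given beliefs about the other side.
The investor plays Pass: E[Pass] = 0.8·(2) + 0.2·(-1) = 1.4; E[Fund] = -4.4. Best-responding. ✓
The founder (project quality low), facing Pass: Bootstrap gives 6, Take funding gives 8. Proposed Take funding is best. ✓
The founder (project quality high), facing Pass: Bootstrap gives 13, Take funding gives -1. Proposed Bootstrap is best. ✓

Yes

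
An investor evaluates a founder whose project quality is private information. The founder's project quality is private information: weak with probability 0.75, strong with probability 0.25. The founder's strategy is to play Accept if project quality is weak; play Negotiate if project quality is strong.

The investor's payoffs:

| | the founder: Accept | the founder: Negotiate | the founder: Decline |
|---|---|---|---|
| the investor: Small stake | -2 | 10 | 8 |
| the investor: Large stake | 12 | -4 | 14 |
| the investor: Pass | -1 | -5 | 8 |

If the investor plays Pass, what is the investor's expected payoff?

-2

E[Pass] = 0.75·(-1) + 0.25·(-5) = (-0.75) + (-1.25) = -2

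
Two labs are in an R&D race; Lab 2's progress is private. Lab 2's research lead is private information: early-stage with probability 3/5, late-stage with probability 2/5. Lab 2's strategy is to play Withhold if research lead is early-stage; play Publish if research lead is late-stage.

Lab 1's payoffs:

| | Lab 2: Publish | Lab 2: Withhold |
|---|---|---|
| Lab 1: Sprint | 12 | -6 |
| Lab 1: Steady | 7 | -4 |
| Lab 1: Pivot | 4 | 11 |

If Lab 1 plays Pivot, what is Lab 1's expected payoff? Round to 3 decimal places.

8.200

Take the expectation over Lab 2's research lead, weighting each type's action by its prior probability.
E[Pivot] = 3/5·11 + 2/5·4 = 33/5 + 8/5 = 41/5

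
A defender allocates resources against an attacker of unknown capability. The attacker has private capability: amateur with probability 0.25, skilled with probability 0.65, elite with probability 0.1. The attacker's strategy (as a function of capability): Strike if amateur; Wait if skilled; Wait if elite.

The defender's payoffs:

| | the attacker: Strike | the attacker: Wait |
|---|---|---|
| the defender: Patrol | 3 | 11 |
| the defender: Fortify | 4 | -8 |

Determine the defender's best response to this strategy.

Patrol

E[Patrol] = 0.25·(3) + 0.65·(11) + 0.1·(11) = 9
E[Fortify] = 0.25·(4) + 0.65·(-8) + 0.1·(-8) = -5
Best response: Patrol (9 is the largest).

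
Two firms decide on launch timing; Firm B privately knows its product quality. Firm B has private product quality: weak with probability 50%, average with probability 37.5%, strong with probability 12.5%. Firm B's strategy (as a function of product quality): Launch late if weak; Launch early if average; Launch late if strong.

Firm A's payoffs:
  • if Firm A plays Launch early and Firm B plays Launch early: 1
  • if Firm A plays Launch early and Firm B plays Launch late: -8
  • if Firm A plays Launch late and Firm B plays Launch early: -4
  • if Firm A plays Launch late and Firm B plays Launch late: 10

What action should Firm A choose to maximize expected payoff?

E[Launch early] = 0.5·(-8) + 0.375·(1) + 0.125·(-8) = -4.625
E[Launch late] = 0.5·(10) + 0.375·(-4) + 0.125·(10) = 4.75
Best response: Launch late (4.75 is the largest).

Launch late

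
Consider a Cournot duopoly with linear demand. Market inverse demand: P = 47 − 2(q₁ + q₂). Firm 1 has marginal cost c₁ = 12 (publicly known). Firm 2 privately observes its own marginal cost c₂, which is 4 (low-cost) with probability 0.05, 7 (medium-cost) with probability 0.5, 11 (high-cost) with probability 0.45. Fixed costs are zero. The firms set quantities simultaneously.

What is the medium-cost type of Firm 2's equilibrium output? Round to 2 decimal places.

7.36

Firm 2 with cost c maximizes (47 − 2(q₁+q₂) − c)·q₂, giving q₂(c) = (47 − c − 2q₁)/4.
E[c₂] = 0.05·4 + 0.5·7 + 0.45·11 = 8.65
Firm 1's FOC against E[q₂] yields q₁ = (47 − 2·12 + E[c₂])/6 = (47 − 24 + 8.65)/6 = 5.275.
q₂(medium-cost) = (47 − 7 − 2·5.275)/4 = 7.3625.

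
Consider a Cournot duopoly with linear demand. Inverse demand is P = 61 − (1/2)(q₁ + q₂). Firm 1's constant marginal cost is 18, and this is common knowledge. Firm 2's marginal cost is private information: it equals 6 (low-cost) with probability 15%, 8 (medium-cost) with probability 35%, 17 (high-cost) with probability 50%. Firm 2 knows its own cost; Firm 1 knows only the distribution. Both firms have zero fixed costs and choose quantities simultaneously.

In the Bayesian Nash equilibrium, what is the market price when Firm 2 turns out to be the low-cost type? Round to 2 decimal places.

Firm 2 with cost c maximizes (61 − (1/2)(q₁+q₂) − c)·q₂, giving q₂(c) = (61 − c − (1/2)q₁).
E[c₂] = 0.15·6 + 0.35·8 + 0.5·17 = 12.2
Firm 1's FOC against E[q₂] yields q₁ = (61 − 2·18 + E[c₂])/(3/2) = (61 − 36 + 12.2)/(3/2) = 24.8.
q₂(low-cost) = 42.6, so P = 61 − (1/2)·(24.8 + 42.6) = 27.3.

27.30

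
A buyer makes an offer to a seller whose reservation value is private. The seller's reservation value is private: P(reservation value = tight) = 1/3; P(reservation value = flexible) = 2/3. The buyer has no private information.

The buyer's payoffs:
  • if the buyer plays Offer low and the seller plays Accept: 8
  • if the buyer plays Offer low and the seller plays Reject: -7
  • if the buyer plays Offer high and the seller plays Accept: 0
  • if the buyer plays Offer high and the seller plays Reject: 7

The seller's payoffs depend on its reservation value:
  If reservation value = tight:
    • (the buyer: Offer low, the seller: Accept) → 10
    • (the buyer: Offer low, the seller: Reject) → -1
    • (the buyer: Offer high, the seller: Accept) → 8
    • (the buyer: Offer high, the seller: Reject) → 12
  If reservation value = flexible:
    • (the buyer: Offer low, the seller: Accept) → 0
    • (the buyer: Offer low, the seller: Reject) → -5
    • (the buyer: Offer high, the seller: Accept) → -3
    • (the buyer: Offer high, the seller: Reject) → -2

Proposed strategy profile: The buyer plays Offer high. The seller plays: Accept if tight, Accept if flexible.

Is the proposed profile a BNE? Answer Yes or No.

No

The buyer plays Offer high: E[Offer high] = 1/3·(0) + 2/3·(0) = 0; E[Offer low] = 8. Not best-responding. ✗
The seller (reservation value tight), facing Offer high: Accept gives 8, Reject gives 12. Proposed Accept is not best — profitable deviation exists. ✗
The seller (reservation value flexible), facing Offer high: Accept gives -3, Reject gives -2. Proposed Accept is not best — profitable deviation exists. ✗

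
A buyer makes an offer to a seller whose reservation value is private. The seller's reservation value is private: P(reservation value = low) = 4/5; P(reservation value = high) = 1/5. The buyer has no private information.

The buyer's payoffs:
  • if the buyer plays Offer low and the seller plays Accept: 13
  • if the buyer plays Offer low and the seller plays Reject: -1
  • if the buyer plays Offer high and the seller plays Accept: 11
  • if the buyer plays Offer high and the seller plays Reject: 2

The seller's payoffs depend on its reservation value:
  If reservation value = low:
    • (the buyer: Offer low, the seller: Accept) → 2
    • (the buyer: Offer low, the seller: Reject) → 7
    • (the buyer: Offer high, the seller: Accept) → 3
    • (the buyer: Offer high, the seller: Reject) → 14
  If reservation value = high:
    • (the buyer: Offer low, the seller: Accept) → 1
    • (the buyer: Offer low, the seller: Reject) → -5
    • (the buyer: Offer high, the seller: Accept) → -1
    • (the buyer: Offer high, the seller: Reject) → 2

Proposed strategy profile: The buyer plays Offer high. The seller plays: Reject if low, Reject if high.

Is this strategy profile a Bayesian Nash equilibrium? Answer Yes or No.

Yes

A profile is a BNE iff every type of every player is best-responding given beliefs about the other side.
The buyer plays Offer high: E[Offer high] = 4/5·(2) + 1/5·(2) = 2; E[Offer low] = -1. Best-responding. ✓
The seller (reservation value low), facing Offer high: Accept gives 3, Reject gives 14. Proposed Reject is best. ✓
The seller (reservation value high), facing Offer high: Accept gives -1, Reject gives 2. Proposed Reject is best. ✓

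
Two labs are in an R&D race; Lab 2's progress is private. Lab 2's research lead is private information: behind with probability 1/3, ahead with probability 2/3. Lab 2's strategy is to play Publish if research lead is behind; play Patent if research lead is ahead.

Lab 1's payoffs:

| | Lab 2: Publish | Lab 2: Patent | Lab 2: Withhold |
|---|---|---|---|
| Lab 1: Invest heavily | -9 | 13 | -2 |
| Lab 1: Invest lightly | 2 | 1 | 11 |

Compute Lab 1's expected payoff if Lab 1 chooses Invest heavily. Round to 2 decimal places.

5.67

E[Invest heavily] = 1/3·(-9) + 2/3·13 = (-3) + 26/3 = 17/3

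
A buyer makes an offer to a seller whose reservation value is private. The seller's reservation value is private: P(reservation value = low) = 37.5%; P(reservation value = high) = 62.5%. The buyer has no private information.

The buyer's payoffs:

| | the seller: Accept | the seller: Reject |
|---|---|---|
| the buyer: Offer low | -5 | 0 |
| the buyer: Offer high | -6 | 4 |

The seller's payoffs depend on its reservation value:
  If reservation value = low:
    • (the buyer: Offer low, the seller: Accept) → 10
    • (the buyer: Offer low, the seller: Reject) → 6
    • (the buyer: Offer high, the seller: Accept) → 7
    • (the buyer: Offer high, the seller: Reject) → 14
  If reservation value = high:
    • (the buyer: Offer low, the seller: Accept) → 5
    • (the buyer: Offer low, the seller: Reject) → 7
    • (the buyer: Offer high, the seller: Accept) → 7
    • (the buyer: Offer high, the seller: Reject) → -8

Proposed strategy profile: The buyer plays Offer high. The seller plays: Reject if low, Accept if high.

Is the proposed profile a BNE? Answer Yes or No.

The buyer plays Offer high: E[Offer high] = 0.375·(4) + 0.625·(-6) = -2.25; E[Offer low] = -3.125. Best-responding. ✓
The seller (reservation value low), facing Offer high: Accept gives 7, Reject gives 14. Proposed Reject is best. ✓
The seller (reservation value high), facing Offer high: Accept gives 7, Reject gives -8. Proposed Accept is best. ✓

Yes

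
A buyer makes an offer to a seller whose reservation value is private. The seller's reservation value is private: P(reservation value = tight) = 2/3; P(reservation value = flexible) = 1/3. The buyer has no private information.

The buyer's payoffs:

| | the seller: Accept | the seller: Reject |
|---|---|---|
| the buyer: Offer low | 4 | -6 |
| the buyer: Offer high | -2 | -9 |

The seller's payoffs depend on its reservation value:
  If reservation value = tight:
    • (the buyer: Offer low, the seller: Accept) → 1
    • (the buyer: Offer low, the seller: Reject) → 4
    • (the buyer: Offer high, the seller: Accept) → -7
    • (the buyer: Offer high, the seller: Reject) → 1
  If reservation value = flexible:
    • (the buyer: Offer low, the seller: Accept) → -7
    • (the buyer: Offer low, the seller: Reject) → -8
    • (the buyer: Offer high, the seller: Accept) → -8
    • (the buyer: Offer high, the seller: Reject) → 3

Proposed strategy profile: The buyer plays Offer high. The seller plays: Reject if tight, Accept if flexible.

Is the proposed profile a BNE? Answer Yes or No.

The buyer plays Offer high: E[Offer high] = 2/3·(-9) + 1/3·(-2) = -20/3; E[Offer low] = -8/3. Not best-responding. ✗
The seller (reservation value tight), facing Offer high: Accept gives -7, Reject gives 1. Proposed Reject is best. ✓
The seller (reservation value flexible), facing Offer high: Accept gives -8, Reject gives 3. Proposed Accept is not best — profitable deviation exists. ✗

No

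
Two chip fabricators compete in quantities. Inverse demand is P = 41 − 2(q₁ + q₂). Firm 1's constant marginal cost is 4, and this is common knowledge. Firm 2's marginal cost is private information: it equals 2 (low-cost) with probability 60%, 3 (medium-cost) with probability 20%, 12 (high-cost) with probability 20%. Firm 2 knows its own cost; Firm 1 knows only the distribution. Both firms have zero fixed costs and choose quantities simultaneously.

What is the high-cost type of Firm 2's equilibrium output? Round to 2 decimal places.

Each type of Firm 2 best-responds to q₁; Firm 1 best-responds to the expected q₂ over Firm 2's types.
Firm 2 with cost c maximizes (41 − 2(q₁+q₂) − c)·q₂, giving q₂(c) = (41 − c − 2q₁)/4.
E[c₂] = 0.6·2 + 0.2·3 + 0.2·12 = 4.2
Firm 1's FOC against E[q₂] yields q₁ = (41 − 2·4 + E[c₂])/6 = (41 − 8 + 4.2)/6 = 6.2.
q₂(high-cost) = (41 − 12 − 2·6.2)/4 = 4.15.

4.15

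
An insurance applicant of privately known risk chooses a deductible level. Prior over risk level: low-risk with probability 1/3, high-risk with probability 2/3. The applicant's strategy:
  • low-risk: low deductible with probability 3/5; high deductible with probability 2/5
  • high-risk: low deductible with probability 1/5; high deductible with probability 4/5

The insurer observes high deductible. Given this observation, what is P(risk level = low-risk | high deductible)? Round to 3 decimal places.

P(high deductible) = (1/3)·(2/5) + (2/3)·(4/5) = 2/3
P(low-risk | high deductible) = ((1/3)·(2/5)) / (2/3) = (2/15) / (2/3) = 1/5

0.200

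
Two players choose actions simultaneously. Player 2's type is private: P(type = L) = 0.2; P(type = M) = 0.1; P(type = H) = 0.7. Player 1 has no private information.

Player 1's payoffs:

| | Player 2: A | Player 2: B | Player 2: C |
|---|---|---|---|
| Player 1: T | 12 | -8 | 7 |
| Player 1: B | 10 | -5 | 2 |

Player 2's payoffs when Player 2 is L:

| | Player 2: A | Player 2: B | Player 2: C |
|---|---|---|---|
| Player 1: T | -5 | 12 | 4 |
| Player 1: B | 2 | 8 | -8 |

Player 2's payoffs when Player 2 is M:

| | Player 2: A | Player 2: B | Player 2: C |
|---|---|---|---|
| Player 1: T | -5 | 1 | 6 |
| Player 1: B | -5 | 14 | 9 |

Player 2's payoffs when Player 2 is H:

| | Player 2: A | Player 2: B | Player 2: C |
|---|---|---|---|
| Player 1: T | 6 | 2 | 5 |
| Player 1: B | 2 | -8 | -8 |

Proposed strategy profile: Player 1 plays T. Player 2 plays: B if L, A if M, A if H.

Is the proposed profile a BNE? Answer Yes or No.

A profile is a BNE iff every type of every player is best-responding given beliefs about the other side.
Player 1 plays T: E[T] = 0.2·(-8) + 0.1·(12) + 0.7·(12) = 8; E[B] = 7. Best-responding. ✓
Player 2 (type L), facing T: A gives -5, B gives 12, C gives 4. Proposed B is best. ✓
Player 2 (type M), facing T: A gives -5, B gives 1, C gives 6. Proposed A is not best — profitable deviation exists. ✗
Player 2 (type H), facing T: A gives 6, B gives 2, C gives 5. Proposed A is best. ✓

No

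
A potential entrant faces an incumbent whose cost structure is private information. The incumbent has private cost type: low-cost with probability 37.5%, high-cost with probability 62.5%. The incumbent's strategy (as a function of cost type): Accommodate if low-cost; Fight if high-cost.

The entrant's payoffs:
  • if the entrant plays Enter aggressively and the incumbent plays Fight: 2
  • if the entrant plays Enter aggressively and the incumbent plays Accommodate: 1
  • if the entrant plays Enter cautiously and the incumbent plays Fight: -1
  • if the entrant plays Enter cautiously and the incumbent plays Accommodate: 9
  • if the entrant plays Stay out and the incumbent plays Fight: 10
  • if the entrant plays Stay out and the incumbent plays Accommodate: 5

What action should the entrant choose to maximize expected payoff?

Stay out

E[Enter aggressively] = 0.375·(1) + 0.625·(2) = 1.625
E[Enter cautiously] = 0.375·(9) + 0.625·(-1) = 2.75
E[Stay out] = 0.375·(5) + 0.625·(10) = 8.125
Best response: Stay out (8.125 is the largest).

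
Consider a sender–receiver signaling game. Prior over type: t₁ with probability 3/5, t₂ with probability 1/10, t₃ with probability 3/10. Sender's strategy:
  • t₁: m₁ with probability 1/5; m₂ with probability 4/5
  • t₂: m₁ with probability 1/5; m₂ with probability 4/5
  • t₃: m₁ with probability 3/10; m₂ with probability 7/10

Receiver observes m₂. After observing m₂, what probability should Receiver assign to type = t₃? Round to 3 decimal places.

P(m₂) = (3/5)·(4/5) + (1/10)·(4/5) + (3/10)·(7/10) = 77/100
P(t₃ | m₂) = ((3/10)·(7/10)) / (77/100) = (21/100) / (77/100) = 3/11

0.273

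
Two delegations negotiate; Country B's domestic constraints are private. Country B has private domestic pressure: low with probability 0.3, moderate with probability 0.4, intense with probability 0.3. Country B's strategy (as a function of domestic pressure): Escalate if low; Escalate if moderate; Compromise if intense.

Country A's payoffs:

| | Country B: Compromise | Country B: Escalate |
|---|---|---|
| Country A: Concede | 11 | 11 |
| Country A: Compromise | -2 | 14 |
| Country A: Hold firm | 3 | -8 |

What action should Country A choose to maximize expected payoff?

Compute Country A's expected payoff for each action, taking the expectation over Country B's type.
E[Concede] = 0.3·(11) + 0.4·(11) + 0.3·(11) = 11
E[Compromise] = 0.3·(14) + 0.4·(14) + 0.3·(-2) = 9.2
E[Hold firm] = 0.3·(-8) + 0.4·(-8) + 0.3·(3) = -4.7
Best response: Concede (11 is the largest).

Concede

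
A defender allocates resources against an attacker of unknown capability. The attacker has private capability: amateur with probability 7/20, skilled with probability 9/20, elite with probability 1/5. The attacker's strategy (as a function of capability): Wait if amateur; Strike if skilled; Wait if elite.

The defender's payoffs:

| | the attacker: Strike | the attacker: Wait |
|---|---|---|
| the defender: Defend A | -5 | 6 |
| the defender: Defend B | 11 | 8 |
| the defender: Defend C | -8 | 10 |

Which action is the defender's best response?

Defend B

E[Defend A] = 7/20·(6) + 9/20·(-5) + 1/5·(6) = 21/20
E[Defend B] = 7/20·(8) + 9/20·(11) + 1/5·(8) = 187/20
E[Defend C] = 7/20·(10) + 9/20·(-8) + 1/5·(10) = 19/10
Best response: Defend B (187/20 is the largest).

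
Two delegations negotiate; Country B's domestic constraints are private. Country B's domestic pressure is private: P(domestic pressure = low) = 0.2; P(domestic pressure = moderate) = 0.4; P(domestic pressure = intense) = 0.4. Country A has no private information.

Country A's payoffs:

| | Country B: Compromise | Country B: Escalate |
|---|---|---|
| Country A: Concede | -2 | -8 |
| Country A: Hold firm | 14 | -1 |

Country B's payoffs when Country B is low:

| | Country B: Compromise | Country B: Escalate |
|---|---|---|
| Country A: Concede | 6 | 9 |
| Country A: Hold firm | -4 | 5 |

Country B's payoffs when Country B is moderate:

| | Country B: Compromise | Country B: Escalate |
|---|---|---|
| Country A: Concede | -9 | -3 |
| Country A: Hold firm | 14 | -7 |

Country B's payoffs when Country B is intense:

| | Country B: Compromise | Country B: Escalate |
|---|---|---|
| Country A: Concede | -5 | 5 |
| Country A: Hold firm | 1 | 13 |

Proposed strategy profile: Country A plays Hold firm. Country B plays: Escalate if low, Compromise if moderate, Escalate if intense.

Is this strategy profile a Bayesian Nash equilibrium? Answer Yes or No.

A profile is a BNE iff every type of every player is best-responding given beliefs about the other side.
Country A plays Hold firm: E[Hold firm] = 0.2·(-1) + 0.4·(14) + 0.4·(-1) = 5; E[Concede] = -5.6. Best-responding. ✓
Country B (domestic pressure low), facing Hold firm: Compromise gives -4, Escalate gives 5. Proposed Escalate is best. ✓
Country B (domestic pressure moderate), facing Hold firm: Compromise gives 14, Escalate gives -7. Proposed Compromise is best. ✓
Country B (domestic pressure intense), facing Hold firm: Compromise gives 1, Escalate gives 13. Proposed Escalate is best. ✓

Yes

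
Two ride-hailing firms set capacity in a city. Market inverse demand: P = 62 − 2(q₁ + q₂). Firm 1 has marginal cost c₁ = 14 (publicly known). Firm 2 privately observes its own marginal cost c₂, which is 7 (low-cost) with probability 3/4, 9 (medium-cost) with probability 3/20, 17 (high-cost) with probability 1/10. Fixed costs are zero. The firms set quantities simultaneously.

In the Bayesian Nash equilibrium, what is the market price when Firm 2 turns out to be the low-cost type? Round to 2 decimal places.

Firm 2 with cost c maximizes (62 − 2(q₁+q₂) − c)·q₂, giving q₂(c) = (62 − c − 2q₁)/4.
E[c₂] = 3/4·7 + 3/20·9 + 1/10·17 = 8.3
Firm 1's FOC against E[q₂] yields q₁ = (62 − 2·14 + E[c₂])/6 = (62 − 28 + 8.3)/6 = 7.05.
q₂(low-cost) = 10.225, so P = 62 − 2·(7.05 + 10.225) = 27.45.

27.45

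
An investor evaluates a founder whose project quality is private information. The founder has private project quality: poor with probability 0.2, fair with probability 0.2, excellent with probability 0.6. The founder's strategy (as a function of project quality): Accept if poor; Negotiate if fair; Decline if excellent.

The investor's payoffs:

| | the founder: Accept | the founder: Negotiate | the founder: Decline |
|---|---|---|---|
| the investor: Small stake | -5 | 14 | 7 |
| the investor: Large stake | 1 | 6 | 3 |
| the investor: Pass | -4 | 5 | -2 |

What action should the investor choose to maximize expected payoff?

E[Small stake] = 0.2·(-5) + 0.2·(14) + 0.6·(7) = 6
E[Large stake] = 0.2·(1) + 0.2·(6) + 0.6·(3) = 3.2
E[Pass] = 0.2·(-4) + 0.2·(5) + 0.6·(-2) = -1
Best response: Small stake (6 is the largest).

Small stake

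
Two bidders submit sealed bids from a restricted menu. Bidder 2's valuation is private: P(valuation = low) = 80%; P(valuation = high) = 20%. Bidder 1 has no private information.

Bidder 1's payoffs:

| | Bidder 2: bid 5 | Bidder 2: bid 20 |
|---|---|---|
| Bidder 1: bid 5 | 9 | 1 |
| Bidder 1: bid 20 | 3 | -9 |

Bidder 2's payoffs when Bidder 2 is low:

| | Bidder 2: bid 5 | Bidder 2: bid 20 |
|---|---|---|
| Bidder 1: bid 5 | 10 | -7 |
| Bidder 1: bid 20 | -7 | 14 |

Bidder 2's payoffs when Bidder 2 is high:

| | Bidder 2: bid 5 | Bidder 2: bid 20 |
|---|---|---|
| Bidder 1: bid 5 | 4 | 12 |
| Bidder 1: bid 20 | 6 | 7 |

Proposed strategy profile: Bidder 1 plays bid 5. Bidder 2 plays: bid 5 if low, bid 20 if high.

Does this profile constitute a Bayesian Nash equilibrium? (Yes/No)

Bidder 1 plays bid 5: E[bid 5] = 0.8·(9) + 0.2·(1) = 7.4; E[bid 20] = 0.6. Best-responding. ✓
Bidder 2 (valuation low), facing bid 5: bid 5 gives 10, bid 20 gives -7. Proposed bid 5 is best. ✓
Bidder 2 (valuation high), facing bid 5: bid 5 gives 4, bid 20 gives 12. Proposed bid 20 is best. ✓

Yes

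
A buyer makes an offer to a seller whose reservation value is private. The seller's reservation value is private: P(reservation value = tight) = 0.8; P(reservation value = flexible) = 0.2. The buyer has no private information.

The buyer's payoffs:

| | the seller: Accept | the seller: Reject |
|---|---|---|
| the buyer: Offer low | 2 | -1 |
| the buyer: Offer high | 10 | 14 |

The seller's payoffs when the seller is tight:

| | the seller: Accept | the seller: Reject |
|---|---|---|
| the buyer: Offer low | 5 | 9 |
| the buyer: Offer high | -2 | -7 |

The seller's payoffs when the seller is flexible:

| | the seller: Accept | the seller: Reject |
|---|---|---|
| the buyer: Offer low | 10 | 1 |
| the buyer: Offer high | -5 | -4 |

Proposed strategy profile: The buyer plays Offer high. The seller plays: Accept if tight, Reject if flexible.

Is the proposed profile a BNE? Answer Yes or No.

The buyer plays Offer high: E[Offer high] = 0.8·(10) + 0.2·(14) = 10.8; E[Offer low] = 1.4. Best-responding. ✓
The seller (reservation value tight), facing Offer high: Accept gives -2, Reject gives -7. Proposed Accept is best. ✓
The seller (reservation value flexible), facing Offer high: Accept gives -5, Reject gives -4. Proposed Reject is best. ✓

Yes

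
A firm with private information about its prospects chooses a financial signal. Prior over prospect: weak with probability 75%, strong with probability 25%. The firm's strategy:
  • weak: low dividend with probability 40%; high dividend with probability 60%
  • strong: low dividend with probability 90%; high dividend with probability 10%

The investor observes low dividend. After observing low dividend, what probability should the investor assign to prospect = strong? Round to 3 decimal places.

Apply Bayes' rule using the sender's strategy as the likelihood.
P(low dividend) = 0.75·0.4 + 0.25·0.9 = 0.525
P(strong | low dividend) = (0.25·0.9) / 0.525 = 0.225 / 0.525 = 0.428571

0.429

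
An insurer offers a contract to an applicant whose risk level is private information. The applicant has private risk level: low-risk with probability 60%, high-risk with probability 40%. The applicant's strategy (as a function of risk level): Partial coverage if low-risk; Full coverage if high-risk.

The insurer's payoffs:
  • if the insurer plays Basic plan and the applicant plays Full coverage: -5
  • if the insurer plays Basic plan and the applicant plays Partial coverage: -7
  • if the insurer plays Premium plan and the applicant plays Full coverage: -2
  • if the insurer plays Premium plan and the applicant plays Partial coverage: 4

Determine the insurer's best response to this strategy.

E[Basic plan] = 0.6·(-7) + 0.4·(-5) = -6.2
E[Premium plan] = 0.6·(4) + 0.4·(-2) = 1.6
Best response: Premium plan (1.6 is the largest).

Premium plan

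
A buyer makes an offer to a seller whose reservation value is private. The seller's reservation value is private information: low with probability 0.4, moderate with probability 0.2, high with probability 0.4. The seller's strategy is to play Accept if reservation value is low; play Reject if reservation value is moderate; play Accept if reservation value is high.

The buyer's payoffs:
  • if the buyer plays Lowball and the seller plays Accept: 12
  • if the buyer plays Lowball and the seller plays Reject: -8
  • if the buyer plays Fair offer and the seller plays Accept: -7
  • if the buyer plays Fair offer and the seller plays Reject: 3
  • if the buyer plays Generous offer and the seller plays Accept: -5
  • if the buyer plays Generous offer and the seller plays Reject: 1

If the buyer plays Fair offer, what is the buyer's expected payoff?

E[Fair offer] = 0.4·(-7) + 0.2·3 + 0.4·(-7) = (-2.8) + 0.6 + (-2.8) = -5

-5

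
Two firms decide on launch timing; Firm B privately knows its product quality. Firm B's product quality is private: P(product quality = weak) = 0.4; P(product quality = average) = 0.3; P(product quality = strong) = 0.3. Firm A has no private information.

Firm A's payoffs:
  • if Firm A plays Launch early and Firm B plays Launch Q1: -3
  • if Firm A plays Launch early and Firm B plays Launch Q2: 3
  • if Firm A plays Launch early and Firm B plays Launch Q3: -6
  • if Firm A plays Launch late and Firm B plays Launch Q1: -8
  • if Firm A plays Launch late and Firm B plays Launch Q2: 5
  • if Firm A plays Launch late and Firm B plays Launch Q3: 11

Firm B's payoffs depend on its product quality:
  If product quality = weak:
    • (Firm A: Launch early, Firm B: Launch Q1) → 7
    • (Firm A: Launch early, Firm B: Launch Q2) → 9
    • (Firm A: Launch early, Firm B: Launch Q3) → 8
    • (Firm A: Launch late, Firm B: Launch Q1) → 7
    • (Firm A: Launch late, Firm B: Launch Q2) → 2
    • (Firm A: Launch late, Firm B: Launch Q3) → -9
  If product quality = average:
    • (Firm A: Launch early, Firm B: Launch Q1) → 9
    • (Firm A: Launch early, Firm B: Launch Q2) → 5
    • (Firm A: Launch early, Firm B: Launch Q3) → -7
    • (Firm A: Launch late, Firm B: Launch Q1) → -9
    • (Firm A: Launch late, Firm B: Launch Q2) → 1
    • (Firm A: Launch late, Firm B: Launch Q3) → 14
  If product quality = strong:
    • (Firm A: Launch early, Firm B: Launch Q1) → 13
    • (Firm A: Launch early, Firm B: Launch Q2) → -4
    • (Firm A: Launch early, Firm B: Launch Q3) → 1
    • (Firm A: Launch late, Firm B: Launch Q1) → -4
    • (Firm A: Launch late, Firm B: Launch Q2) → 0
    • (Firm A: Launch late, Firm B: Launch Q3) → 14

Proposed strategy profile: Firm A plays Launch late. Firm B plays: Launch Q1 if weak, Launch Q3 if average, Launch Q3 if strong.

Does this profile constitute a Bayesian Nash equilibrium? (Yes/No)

Firm A plays Launch late: E[Launch late] = 0.4·(-8) + 0.3·(11) + 0.3·(11) = 3.4; E[Launch early] = -4.8. Best-responding. ✓
Firm B (product quality weak), facing Launch late: Launch Q1 gives 7, Launch Q2 gives 2, Launch Q3 gives -9. Proposed Launch Q1 is best. ✓
Firm B (product quality average), facing Launch late: Launch Q1 gives -9, Launch Q2 gives 1, Launch Q3 gives 14. Proposed Launch Q3 is best. ✓
Firm B (product quality strong), facing Launch late: Launch Q1 gives -4, Launch Q2 gives 0, Launch Q3 gives 14. Proposed Launch Q3 is best. ✓

Yes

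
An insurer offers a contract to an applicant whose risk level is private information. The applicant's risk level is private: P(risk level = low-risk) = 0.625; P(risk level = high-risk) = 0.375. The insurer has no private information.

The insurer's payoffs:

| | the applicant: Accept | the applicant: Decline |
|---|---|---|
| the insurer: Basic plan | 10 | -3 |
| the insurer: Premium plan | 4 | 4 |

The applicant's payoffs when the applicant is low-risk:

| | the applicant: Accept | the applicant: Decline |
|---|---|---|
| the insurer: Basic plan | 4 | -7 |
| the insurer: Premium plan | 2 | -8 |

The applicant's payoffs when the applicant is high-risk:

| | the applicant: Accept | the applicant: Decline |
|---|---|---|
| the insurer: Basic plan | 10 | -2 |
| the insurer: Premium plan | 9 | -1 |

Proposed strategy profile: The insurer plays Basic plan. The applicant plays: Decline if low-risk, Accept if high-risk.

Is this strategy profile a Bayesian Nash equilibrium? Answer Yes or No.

No

A profile is a BNE iff every type of every player is best-responding given beliefs about the other side.
The insurer plays Basic plan: E[Basic plan] = 0.625·(-3) + 0.375·(10) = 1.875; E[Premium plan] = 4. Not best-responding. ✗
The applicant (risk level low-risk), facing Basic plan: Accept gives 4, Decline gives -7. Proposed Decline is not best — profitable deviation exists. ✗
The applicant (risk level high-risk), facing Basic plan: Accept gives 10, Decline gives -2. Proposed Accept is best. ✓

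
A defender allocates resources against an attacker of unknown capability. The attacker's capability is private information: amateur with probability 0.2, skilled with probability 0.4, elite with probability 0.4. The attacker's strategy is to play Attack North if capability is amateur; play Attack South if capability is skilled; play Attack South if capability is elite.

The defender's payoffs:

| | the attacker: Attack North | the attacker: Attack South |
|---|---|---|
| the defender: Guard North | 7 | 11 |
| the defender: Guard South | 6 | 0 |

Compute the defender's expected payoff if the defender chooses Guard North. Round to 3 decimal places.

10.200

E[Guard North] = 0.2·7 + 0.4·11 + 0.4·11 = 1.4 + 4.4 + 4.4 = 10.2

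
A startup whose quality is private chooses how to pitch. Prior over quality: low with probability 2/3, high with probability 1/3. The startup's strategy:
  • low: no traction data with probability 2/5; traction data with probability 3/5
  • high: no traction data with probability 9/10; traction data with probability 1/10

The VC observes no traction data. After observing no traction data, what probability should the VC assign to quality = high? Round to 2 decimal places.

0.53

P(no traction data) = (2/3)·(2/5) + (1/3)·(9/10) = 17/30
P(high | no traction data) = ((1/3)·(9/10)) / (17/30) = (3/10) / (17/30) = 9/17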